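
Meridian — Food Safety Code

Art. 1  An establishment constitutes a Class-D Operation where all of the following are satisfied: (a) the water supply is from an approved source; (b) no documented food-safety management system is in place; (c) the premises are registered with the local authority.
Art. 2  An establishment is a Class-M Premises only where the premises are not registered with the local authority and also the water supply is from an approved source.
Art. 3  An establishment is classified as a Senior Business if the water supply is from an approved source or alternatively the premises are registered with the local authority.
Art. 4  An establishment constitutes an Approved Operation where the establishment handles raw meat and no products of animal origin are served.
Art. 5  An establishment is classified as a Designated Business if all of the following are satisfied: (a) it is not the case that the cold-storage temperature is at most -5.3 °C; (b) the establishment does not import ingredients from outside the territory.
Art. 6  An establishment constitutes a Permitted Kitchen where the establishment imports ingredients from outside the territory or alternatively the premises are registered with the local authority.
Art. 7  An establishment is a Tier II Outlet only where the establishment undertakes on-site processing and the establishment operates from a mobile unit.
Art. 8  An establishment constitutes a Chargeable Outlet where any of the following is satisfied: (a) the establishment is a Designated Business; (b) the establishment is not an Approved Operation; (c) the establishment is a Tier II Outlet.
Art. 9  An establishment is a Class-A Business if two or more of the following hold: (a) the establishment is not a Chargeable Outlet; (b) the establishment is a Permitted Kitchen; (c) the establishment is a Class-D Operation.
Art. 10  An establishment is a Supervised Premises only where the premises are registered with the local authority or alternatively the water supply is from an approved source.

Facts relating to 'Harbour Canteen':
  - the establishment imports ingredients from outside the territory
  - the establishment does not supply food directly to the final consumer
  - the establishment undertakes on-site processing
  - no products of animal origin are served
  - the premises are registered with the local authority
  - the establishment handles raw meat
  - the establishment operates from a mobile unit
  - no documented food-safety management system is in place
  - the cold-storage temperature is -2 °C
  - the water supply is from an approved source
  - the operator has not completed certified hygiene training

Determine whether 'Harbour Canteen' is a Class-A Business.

Yes

article 5 — Designated Business: [cold-storage temperature: -2 °C ≤ -5.3 °C? no, so negated condition yes] AND [the establishment does not import ingredients from outside the territory? no] → not satisfied.
article 4 — Approved Operation: [the establishment handles raw meat? yes] AND [no products of animal origin are served? yes] → satisfied.
article 7 — Tier II Outlet: [the establishment undertakes on-site processing? yes] AND [the establishment operates from a mobile unit? yes] → satisfied.
article 8 — Chargeable Outlet: [Designated Business (article 5)? no] OR [not an Approved Operation (article 4)? no] OR [Tier II Outlet (article 7)? yes] → satisfied.
article 6 — Permitted Kitchen: [the establishment imports ingredients from outside the territory? yes] OR [the premises are registered with the local authority? yes] → satisfied.
article 1 — Class-D Operation: [the water supply is from an approved source? yes] AND [no documented food-safety management system is in place? yes] AND [the premises are registered with the local authority? yes] → satisfied.
article 9 — Class-A Business: not a Chargeable Outlet (article 8)? no; Permitted Kitchen (article 6)? yes; Class-D Operation (article 1)? yes — 2 of 3 hold (need ≥2) → satisfied.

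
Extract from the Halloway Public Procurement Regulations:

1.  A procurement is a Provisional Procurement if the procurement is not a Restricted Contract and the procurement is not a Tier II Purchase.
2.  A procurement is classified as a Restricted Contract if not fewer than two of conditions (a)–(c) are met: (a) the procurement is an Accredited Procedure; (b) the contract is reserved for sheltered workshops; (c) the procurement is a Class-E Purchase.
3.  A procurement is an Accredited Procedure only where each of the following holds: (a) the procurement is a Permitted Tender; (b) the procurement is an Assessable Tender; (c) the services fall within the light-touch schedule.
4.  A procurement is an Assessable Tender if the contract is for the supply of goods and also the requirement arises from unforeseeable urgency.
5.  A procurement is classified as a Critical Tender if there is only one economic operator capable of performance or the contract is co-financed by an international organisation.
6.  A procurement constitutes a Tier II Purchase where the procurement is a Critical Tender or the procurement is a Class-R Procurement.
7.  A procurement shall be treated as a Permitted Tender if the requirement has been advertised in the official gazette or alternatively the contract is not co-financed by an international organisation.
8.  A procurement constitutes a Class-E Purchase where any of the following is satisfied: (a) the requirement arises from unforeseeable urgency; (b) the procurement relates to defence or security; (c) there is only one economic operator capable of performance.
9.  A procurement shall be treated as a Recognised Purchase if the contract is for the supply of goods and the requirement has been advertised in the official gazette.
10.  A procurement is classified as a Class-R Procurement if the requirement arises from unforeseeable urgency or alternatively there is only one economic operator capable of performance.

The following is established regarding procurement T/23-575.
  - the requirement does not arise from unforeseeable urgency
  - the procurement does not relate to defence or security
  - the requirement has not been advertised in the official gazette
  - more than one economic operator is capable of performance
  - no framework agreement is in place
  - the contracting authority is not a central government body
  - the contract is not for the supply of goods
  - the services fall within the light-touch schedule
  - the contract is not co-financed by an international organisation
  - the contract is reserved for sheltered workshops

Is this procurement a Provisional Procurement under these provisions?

Under paragraph 7: the requirement has been advertised in the official gazette? no; or the contract is not co-financed by an international organisation? yes. So the procurement is a Permitted Tender.
Under paragraph 4: the contract is for the supply of goods? no; and the requirement arises from unforeseeable urgency? no. So the procurement is not an Assessable Tender.
Under paragraph 3: Permitted Tender (paragraph 7)? yes; and Assessable Tender (paragraph 4)? no; and the services fall within the light-touch schedule? yes. So the procurement is not an Accredited Procedure.
Under paragraph 8: the requirement arises from unforeseeable urgency? no; or the procurement relates to defence or security? no; or there is only one economic operator capable of performance? no. So the procurement is not a Class-E Purchase.
Under paragraph 2: Accredited Procedure (paragraph 3)? no; the contract is reserved for sheltered workshops? yes; Class-E Purchase (paragraph 8)? no — 1 of 3 hold (need ≥2) → not satisfied.
Under paragraph 5: there is only one economic operator capable of performance? no; or the contract is co-financed by an international organisation? no. So the procurement is not a Critical Tender.
Under paragraph 10: the requirement arises from unforeseeable urgency? no; or there is only one economic operator capable of performance? no. So the procurement is not a Class-R Procurement.
Under paragraph 6: Critical Tender (paragraph 5)? no; or Class-R Procurement (paragraph 10)? no. So the procurement is not a Tier II Purchase.
Under paragraph 1: not a Restricted Contract (paragraph 2)? yes; and not a Tier II Purchase (paragraph 6)? yes. So the procurement is a Provisional Procurement.

Yes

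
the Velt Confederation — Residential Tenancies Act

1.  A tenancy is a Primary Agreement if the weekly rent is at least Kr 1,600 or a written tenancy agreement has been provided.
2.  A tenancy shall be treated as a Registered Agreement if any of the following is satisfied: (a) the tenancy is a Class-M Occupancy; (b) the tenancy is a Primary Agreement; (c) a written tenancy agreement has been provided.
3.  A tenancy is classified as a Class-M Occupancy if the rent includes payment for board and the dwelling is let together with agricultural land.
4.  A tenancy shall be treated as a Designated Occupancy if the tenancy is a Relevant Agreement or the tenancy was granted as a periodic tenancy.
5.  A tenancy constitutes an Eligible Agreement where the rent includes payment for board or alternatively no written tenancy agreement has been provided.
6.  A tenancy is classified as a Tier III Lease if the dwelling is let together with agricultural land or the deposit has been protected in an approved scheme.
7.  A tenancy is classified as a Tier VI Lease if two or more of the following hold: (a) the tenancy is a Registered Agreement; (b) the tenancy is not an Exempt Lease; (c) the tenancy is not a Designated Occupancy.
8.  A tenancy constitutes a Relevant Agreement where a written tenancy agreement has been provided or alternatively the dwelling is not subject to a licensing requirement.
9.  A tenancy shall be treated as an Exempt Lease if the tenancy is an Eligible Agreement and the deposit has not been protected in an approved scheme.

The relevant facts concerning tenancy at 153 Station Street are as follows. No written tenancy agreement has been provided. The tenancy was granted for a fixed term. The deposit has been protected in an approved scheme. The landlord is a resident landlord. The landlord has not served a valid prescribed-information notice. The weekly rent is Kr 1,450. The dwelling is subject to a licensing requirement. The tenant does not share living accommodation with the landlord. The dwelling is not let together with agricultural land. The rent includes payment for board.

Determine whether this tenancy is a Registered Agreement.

paragraph 3 — Class-M Occupancy: [the rent includes payment for board? yes] AND [the dwelling is let together with agricultural land? no] → not satisfied.
paragraph 1 — Primary Agreement: [weekly rent: Kr 1,450 ≥ Kr 1,600? no] OR [a written tenancy agreement has been provided? no] → not satisfied.
paragraph 2 — Registered Agreement: [Class-M Occupancy (paragraph 3)? no] OR [Primary Agreement (paragraph 1)? no] OR [a written tenancy agreement has been provided? no] → not satisfied.

No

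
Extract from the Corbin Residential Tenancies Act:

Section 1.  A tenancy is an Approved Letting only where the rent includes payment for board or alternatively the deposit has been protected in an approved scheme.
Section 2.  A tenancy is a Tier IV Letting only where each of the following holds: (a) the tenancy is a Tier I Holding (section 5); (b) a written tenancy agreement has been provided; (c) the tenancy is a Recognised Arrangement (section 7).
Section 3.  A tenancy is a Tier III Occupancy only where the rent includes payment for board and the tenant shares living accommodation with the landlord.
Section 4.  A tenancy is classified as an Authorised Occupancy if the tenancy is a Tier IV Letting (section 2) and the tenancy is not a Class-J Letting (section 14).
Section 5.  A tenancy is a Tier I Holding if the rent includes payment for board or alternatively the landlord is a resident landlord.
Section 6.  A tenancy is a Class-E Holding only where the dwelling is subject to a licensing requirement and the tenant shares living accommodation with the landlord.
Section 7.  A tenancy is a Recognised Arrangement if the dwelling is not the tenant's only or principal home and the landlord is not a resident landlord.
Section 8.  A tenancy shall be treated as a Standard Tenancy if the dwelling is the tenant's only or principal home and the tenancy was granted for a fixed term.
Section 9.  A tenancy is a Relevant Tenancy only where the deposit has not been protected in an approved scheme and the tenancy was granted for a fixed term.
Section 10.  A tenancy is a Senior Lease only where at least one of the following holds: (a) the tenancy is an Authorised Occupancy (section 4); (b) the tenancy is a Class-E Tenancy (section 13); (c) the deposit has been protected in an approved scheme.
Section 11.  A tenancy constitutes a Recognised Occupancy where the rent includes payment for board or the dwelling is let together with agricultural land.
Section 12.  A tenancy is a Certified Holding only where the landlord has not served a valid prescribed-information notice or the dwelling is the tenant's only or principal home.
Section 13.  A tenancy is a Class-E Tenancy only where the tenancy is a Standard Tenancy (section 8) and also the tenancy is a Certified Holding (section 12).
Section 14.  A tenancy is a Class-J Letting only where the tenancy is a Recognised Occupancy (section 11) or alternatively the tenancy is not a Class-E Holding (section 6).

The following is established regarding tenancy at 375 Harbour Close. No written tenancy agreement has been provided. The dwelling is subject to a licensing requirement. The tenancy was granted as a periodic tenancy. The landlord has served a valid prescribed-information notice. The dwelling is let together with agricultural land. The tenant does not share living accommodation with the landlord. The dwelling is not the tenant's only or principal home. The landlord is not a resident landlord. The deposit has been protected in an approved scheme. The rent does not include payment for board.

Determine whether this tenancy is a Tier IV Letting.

section 5 — Tier I Holding: [the rent includes payment for board? no] OR [the landlord is a resident landlord? no] → not satisfied.
section 7 — Recognised Arrangement: [the dwelling is not the tenant's only or principal home? yes] AND [the landlord is not a resident landlord? yes] → satisfied.
section 2 — Tier IV Letting: [Tier I Holding (section 5)? no] AND [a written tenancy agreement has been provided? no] AND [Recognised Arrangement (section 7)? yes] → not satisfied.

No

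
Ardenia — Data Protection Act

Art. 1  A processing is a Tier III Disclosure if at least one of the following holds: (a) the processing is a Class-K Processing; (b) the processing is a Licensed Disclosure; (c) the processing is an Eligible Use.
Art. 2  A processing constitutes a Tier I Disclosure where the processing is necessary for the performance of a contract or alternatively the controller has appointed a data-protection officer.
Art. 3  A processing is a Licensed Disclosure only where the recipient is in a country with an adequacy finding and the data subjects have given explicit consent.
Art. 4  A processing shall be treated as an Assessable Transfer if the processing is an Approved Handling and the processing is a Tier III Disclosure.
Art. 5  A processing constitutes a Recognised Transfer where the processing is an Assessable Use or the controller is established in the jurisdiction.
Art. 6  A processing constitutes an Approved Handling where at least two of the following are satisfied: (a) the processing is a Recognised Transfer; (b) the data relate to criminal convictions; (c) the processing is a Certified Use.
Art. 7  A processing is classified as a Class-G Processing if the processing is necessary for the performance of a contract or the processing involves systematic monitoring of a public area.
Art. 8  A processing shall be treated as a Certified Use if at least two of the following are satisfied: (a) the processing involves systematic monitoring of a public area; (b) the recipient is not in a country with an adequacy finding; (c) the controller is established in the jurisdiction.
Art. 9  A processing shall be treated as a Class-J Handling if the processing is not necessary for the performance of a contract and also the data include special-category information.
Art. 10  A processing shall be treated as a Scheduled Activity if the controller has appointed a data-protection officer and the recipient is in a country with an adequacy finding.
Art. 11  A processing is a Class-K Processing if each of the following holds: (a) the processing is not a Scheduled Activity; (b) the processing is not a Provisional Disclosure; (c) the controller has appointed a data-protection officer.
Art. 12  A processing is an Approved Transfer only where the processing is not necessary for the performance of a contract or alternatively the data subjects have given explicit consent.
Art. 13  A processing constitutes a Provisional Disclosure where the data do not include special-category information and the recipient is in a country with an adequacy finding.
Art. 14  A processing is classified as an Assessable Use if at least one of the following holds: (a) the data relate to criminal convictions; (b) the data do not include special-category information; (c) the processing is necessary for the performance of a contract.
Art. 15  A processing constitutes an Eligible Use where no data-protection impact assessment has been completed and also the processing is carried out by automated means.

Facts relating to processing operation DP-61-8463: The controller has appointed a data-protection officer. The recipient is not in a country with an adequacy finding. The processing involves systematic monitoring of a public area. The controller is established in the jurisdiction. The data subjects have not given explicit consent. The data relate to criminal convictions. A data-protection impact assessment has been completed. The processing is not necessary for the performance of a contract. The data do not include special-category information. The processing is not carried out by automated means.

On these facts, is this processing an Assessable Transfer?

article 14 — Assessable Use: [the data relate to criminal convictions? yes] OR [the data do not include special-category information? yes] OR [the processing is necessary for the performance of a contract? no] → satisfied.
article 5 — Recognised Transfer: [Assessable Use (article 14)? yes] OR [the controller is established in the jurisdiction? yes] → satisfied.
article 8 — Certified Use: the processing involves systematic monitoring of a public area? yes; the recipient is not in a country with an adequacy finding? yes; the controller is established in the jurisdiction? yes — 3 of 3 hold (need ≥2) → satisfied.
article 6 — Approved Handling: Recognised Transfer (article 5)? yes; the data relate to criminal convictions? yes; Certified Use (article 8)? yes — 3 of 3 hold (need ≥2) → satisfied.
article 10 — Scheduled Activity: [the controller has appointed a data-protection officer? yes] AND [the recipient is in a country with an adequacy finding? no] → not satisfied.
article 13 — Provisional Disclosure: [the data do not include special-category information? yes] AND [the recipient is in a country with an adequacy finding? no] → not satisfied.
article 11 — Class-K Processing: [not a Scheduled Activity (article 10)? yes] AND [not a Provisional Disclosure (article 13)? yes] AND [the controller has appointed a data-protection officer? yes] → satisfied.
article 3 — Licensed Disclosure: [the recipient is in a country with an adequacy finding? no] AND [the data subjects have given explicit consent? no] → not satisfied.
article 15 — Eligible Use: [no data-protection impact assessment has been completed? no] AND [the processing is carried out by automated means? no] → not satisfied.
article 1 — Tier III Disclosure: [Class-K Processing (article 11)? yes] OR [Licensed Disclosure (article 3)? no] OR [Eligible Use (article 15)? no] → satisfied.
article 4 — Assessable Transfer: [Approved Handling (article 6)? yes] AND [Tier III Disclosure (article 1)? yes] → satisfied.

Yes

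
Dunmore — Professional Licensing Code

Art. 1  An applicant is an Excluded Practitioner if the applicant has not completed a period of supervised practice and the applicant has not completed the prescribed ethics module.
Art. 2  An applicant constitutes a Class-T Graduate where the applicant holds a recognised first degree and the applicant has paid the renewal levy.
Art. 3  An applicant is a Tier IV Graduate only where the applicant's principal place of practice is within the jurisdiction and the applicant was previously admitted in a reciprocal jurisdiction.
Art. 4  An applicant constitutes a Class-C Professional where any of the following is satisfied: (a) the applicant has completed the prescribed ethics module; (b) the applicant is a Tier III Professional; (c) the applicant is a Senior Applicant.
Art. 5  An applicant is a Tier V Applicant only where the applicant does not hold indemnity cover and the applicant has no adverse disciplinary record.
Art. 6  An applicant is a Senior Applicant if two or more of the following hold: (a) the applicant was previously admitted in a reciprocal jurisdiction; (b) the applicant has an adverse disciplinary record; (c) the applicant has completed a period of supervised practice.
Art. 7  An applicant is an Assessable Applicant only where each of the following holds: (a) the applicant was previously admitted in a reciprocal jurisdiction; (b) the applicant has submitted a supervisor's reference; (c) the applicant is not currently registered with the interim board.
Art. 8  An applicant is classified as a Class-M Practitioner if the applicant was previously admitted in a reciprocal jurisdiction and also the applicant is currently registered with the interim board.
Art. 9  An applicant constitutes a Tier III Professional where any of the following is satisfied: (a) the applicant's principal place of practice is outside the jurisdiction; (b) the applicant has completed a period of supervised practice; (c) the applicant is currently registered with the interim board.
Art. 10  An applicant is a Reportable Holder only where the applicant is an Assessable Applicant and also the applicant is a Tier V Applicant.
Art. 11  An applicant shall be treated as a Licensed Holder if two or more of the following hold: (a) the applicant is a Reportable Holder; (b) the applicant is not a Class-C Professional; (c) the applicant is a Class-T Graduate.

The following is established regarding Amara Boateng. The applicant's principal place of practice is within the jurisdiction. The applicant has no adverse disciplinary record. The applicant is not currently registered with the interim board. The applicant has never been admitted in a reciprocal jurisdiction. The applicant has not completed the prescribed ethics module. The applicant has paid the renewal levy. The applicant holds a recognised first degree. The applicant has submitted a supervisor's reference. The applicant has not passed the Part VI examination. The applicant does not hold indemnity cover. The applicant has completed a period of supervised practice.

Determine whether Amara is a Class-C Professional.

article 9 — Tier III Professional: [the applicant's principal place of practice is outside the jurisdiction? no] OR [the applicant has completed a period of supervised practice? yes] OR [the applicant is currently registered with the interim board? no] → satisfied.
article 6 — Senior Applicant: the applicant was previously admitted in a reciprocal jurisdiction? no; the applicant has an adverse disciplinary record? no; the applicant has completed a period of supervised practice? yes — 1 of 3 hold (need ≥2) → not satisfied.
article 4 — Class-C Professional: [the applicant has completed the prescribed ethics module? no] OR [Tier III Professional (article 9)? yes] OR [Senior Applicant (article 6)? no] → satisfied.

Yes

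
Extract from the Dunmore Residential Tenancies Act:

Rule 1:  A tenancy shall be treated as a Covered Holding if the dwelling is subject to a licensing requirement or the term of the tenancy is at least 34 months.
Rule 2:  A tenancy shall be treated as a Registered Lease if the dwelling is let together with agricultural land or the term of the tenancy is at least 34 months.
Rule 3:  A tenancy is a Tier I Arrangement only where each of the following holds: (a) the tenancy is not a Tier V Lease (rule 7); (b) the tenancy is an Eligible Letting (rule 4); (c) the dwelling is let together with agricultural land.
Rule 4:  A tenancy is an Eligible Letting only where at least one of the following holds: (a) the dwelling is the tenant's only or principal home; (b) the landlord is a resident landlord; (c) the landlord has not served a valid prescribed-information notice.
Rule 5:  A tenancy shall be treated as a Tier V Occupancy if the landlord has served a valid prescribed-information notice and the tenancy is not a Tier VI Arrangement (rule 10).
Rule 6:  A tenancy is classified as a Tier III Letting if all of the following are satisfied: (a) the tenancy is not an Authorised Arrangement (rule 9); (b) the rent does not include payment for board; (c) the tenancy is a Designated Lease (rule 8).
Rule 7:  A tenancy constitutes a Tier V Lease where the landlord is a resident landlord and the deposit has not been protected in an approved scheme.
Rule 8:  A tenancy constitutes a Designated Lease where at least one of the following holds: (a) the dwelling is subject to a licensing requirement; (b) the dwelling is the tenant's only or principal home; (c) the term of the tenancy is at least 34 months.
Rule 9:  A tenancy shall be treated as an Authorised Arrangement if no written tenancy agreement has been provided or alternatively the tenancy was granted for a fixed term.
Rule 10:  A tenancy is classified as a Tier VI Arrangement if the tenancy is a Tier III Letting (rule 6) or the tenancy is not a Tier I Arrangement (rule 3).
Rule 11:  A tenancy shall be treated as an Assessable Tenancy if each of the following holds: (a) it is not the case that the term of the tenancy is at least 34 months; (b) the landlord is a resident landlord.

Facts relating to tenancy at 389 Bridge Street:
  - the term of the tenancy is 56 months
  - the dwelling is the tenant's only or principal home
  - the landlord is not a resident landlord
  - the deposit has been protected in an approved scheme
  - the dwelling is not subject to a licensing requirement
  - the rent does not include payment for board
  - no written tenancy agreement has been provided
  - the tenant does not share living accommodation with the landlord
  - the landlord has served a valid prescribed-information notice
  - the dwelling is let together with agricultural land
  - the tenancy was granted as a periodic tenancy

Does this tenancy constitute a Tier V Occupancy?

rule 9 — Authorised Arrangement: [no written tenancy agreement has been provided? yes] OR [the tenancy was granted for a fixed term? no] → satisfied.
rule 8 — Designated Lease: [the dwelling is subject to a licensing requirement? no] OR [the dwelling is the tenant's only or principal home? yes] OR [term of the tenancy: 56 months ≥ 34 months? yes] → satisfied.
rule 6 — Tier III Letting: [not an Authorised Arrangement (rule 9)? no] AND [the rent does not include payment for board? yes] AND [Designated Lease (rule 8)? yes] → not satisfied.
rule 7 — Tier V Lease: [the landlord is a resident landlord? no] AND [the deposit has not been protected in an approved scheme? no] → not satisfied.
rule 4 — Eligible Letting: [the dwelling is the tenant's only or principal home? yes] OR [the landlord is a resident landlord? no] OR [the landlord has not served a valid prescribed-information notice? no] → satisfied.
rule 3 — Tier I Arrangement: [not a Tier V Lease (rule 7)? yes] AND [Eligible Letting (rule 4)? yes] AND [the dwelling is let together with agricultural land? yes] → satisfied.
rule 10 — Tier VI Arrangement: [Tier III Letting (rule 6)? no] OR [not a Tier I Arrangement (rule 3)? no] → not satisfied.
rule 5 — Tier V Occupancy: [the landlord has served a valid prescribed-information notice? yes] AND [not a Tier VI Arrangement (rule 10)? yes] → satisfied.

Yes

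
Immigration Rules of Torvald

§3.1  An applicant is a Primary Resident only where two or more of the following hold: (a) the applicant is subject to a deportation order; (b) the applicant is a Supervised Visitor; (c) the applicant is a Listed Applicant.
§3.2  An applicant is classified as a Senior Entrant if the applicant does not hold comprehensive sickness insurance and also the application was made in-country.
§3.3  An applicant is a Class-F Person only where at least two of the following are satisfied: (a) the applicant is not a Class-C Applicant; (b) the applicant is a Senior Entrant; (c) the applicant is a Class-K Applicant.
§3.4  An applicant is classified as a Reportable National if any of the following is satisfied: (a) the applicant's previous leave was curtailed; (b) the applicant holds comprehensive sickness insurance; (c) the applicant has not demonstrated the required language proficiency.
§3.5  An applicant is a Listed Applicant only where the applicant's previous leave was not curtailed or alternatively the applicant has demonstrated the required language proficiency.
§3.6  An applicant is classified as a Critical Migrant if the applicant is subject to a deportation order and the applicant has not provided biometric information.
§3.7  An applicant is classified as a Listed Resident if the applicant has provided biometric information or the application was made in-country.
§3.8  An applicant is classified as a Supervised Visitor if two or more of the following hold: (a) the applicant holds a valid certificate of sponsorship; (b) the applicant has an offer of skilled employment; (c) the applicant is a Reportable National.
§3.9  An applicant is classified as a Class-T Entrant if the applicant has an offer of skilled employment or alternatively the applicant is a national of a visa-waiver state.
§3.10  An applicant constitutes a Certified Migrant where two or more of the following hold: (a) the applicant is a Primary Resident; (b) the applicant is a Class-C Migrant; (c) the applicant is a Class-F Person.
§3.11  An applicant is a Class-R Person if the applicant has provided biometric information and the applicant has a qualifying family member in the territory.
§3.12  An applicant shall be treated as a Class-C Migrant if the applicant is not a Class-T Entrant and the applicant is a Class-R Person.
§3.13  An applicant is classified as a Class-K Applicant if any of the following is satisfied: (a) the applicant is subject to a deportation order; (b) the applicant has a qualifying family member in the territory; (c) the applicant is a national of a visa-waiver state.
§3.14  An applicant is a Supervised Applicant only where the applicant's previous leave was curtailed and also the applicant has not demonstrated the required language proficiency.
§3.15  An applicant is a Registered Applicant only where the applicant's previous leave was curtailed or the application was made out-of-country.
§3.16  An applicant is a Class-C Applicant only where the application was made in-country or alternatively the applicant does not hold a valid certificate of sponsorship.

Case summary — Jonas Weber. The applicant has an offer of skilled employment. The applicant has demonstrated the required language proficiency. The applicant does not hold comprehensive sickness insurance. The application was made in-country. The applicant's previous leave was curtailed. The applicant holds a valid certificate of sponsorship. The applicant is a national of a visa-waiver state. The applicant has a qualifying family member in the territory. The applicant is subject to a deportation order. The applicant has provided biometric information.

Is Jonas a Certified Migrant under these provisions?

Yes

§3.4 — Reportable National: [the applicant's previous leave was curtailed? yes] OR [the applicant holds comprehensive sickness insurance? no] OR [the applicant has not demonstrated the required language proficiency? no] → satisfied.
§3.8 — Supervised Visitor: the applicant holds a valid certificate of sponsorship? yes; the applicant has an offer of skilled employment? yes; Reportable National (§3.4)? yes — 3 of 3 hold (need ≥2) → satisfied.
§3.5 — Listed Applicant: [the applicant's previous leave was not curtailed? no] OR [the applicant has demonstrated the required language proficiency? yes] → satisfied.
§3.1 — Primary Resident: the applicant is subject to a deportation order? yes; Supervised Visitor (§3.8)? yes; Listed Applicant (§3.5)? yes — 3 of 3 hold (need ≥2) → satisfied.
§3.9 — Class-T Entrant: [the applicant has an offer of skilled employment? yes] OR [the applicant is a national of a visa-waiver state? yes] → satisfied.
§3.11 — Class-R Person: [the applicant has provided biometric information? yes] AND [the applicant has a qualifying family member in the territory? yes] → satisfied.
§3.12 — Class-C Migrant: [not a Class-T Entrant (§3.9)? no] AND [Class-R Person (§3.11)? yes] → not satisfied.
§3.16 — Class-C Applicant: [the application was made in-country? yes] OR [the applicant does not hold a valid certificate of sponsorship? no] → satisfied.
§3.2 — Senior Entrant: [the applicant does not hold comprehensive sickness insurance? yes] AND [the application was made in-country? yes] → satisfied.
§3.13 — Class-K Applicant: [the applicant is subject to a deportation order? yes] OR [the applicant has a qualifying family member in the territory? yes] OR [the applicant is a national of a visa-waiver state? yes] → satisfied.
§3.3 — Class-F Person: not a Class-C Applicant (§3.16)? no; Senior Entrant (§3.2)? yes; Class-K Applicant (§3.13)? yes — 2 of 3 hold (need ≥2) → satisfied.
§3.10 — Certified Migrant: Primary Resident (§3.1)? yes; Class-C Migrant (§3.12)? no; Class-F Person (§3.3)? yes — 2 of 3 hold (need ≥2) → satisfied.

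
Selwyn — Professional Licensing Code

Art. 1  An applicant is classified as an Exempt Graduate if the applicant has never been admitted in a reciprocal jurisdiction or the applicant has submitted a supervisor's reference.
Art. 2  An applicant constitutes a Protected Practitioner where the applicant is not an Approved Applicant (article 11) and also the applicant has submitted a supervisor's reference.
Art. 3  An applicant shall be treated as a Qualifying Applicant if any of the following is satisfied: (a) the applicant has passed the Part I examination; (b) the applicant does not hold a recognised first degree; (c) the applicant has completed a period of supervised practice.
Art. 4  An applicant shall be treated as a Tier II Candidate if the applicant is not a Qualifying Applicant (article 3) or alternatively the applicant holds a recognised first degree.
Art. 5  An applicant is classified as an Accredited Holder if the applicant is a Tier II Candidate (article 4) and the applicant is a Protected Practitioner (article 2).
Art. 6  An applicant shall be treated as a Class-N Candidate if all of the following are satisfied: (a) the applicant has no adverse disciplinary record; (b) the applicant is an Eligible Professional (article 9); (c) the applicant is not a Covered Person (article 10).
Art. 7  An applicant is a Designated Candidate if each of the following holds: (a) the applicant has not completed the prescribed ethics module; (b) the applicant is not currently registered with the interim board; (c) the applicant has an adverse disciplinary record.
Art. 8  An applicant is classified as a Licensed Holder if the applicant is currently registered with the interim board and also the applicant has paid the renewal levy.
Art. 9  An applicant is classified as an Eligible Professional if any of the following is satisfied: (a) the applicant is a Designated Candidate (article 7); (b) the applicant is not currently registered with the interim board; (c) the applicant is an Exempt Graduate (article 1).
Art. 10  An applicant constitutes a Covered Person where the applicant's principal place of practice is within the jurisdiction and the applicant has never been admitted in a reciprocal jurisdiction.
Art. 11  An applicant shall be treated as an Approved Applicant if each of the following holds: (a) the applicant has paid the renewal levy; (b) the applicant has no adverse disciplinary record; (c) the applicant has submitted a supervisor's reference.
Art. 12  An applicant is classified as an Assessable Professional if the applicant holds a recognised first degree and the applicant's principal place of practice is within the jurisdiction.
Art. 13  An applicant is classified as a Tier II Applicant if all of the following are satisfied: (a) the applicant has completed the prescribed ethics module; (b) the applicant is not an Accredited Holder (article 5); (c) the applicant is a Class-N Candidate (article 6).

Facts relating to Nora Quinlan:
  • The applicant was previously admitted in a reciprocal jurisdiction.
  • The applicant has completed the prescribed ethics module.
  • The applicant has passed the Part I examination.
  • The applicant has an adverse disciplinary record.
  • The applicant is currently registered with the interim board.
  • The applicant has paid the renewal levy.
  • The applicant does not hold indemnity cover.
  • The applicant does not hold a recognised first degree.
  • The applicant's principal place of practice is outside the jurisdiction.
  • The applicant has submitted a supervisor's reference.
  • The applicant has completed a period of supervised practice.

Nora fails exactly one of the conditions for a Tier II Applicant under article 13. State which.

Under article 3: the applicant has passed the Part I examination? yes; or the applicant does not hold a recognised first degree? yes; or the applicant has completed a period of supervised practice? yes. So the applicant is a Qualifying Applicant.
Under article 4: not a Qualifying Applicant (article 3)? no; or the applicant holds a recognised first degree? no. So the applicant is not a Tier II Candidate.
Under article 11: the applicant has paid the renewal levy? yes; and the applicant has no adverse disciplinary record? no; and the applicant has submitted a supervisor's reference? yes. So the applicant is not an Approved Applicant.
Under article 2: not an Approved Applicant (article 11)? yes; and the applicant has submitted a supervisor's reference? yes. So the applicant is a Protected Practitioner.
Under article 5: Tier II Candidate (article 4)? no; and Protected Practitioner (article 2)? yes. So the applicant is not an Accredited Holder.
Under article 7: the applicant has not completed the prescribed ethics module? no; and the applicant is not currently registered with the interim board? no; and the applicant has an adverse disciplinary record? yes. So the applicant is not a Designated Candidate.
Under article 1: the applicant has never been admitted in a reciprocal jurisdiction? no; or the applicant has submitted a supervisor's reference? yes. So the applicant is an Exempt Graduate.
Under article 9: Designated Candidate (article 7)? no; or the applicant is not currently registered with the interim board? no; or Exempt Graduate (article 1)? yes. So the applicant is an Eligible Professional.
Under article 10: the applicant's principal place of practice is within the jurisdiction? no; and the applicant has never been admitted in a reciprocal jurisdiction? no. So the applicant is not a Covered Person.
Under article 6: the applicant has no adverse disciplinary record? no; and Eligible Professional (article 9)? yes; and not a Covered Person (article 10)? yes. So the applicant is not a Class-N Candidate.
Under article 13: the applicant has completed the prescribed ethics module? yes; and not an Accredited Holder (article 5)? yes; and Class-N Candidate (article 6)? no. So the applicant is not a Tier II Applicant.

Class-N Candidate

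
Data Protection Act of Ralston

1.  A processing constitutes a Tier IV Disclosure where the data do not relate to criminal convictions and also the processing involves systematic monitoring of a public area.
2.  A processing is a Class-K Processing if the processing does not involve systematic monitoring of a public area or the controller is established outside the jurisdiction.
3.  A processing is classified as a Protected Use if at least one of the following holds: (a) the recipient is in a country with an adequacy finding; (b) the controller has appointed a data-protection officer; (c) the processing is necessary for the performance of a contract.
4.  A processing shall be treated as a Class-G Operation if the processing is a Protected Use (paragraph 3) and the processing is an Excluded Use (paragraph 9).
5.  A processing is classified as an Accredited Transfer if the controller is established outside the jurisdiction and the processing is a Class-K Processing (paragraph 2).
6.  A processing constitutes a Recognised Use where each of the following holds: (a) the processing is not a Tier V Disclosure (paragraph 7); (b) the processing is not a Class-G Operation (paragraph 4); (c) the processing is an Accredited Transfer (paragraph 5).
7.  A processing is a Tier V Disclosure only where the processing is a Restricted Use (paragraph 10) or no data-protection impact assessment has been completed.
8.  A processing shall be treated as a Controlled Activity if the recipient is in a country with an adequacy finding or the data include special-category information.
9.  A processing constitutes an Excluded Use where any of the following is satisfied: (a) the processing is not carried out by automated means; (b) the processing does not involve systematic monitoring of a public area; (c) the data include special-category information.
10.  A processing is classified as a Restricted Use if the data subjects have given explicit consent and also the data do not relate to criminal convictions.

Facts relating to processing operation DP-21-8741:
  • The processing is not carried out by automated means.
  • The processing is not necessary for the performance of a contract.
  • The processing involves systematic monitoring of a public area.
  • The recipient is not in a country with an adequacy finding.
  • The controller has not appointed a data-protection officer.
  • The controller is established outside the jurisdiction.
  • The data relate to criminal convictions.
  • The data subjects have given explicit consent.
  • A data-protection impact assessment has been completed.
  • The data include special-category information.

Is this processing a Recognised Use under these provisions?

Under paragraph 10: the data subjects have given explicit consent? yes; and the data do not relate to criminal convictions? no. So the processing is not a Restricted Use.
Under paragraph 7: Restricted Use (paragraph 10)? no; or no data-protection impact assessment has been completed? no. So the processing is not a Tier V Disclosure.
Under paragraph 3: the recipient is in a country with an adequacy finding? no; or the controller has appointed a data-protection officer? no; or the processing is necessary for the performance of a contract? no. So the processing is not a Protected Use.
Under paragraph 9: the processing is not carried out by automated means? yes; or the processing does not involve systematic monitoring of a public area? no; or the data include special-category information? yes. So the processing is an Excluded Use.
Under paragraph 4: Protected Use (paragraph 3)? no; and Excluded Use (paragraph 9)? yes. So the processing is not a Class-G Operation.
Under paragraph 2: the processing does not involve systematic monitoring of a public area? no; or the controller is established outside the jurisdiction? yes. So the processing is a Class-K Processing.
Under paragraph 5: the controller is established outside the jurisdiction? yes; and Class-K Processing (paragraph 2)? yes. So the processing is an Accredited Transfer.
Under paragraph 6: not a Tier V Disclosure (paragraph 7)? yes; and not a Class-G Operation (paragraph 4)? yes; and Accredited Transfer (paragraph 5)? yes. So the processing is a Recognised Use.

Yes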